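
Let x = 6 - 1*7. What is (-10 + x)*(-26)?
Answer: 286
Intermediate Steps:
x = -1 (x = 6 - 7 = -1)
(-10 + x)*(-26) = (-10 - 1)*(-26) = -11*(-26) = 286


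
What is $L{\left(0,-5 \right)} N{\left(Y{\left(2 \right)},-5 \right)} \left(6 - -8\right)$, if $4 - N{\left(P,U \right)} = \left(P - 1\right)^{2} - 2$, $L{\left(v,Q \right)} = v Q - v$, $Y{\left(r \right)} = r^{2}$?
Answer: $0$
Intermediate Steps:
$L{\left(v,Q \right)} = - v + Q v$ ($L{\left(v,Q \right)} = Q v - v = - v + Q v$)
$N{\left(P,U \right)} = 6 - \left(-1 + P\right)^{2}$ ($N{\left(P,U \right)} = 4 - \left(\left(P - 1\right)^{2} - 2\right) = 4 - \left(\left(-1 + P\right)^{2} - 2\right) = 4 - \left(-2 + \left(-1 + P\right)^{2}\right) = 6 - \left(-1 + P\right)^{2}$)
$L{\left(0,-5 \right)} N{\left(Y{\left(2 \right)},-5 \right)} \left(6 - -8\right) = 0 \left(-1 - 5\right) \left(6 - \left(-1 + 2^{2}\right)^{2}\right) \left(6 - -8\right) = 0 \left(-6\right) \left(6 - \left(-1 + 4\right)^{2}\right) \left(6 + 8\right) = 0 \left(6 - 3^{2}\right) 14 = 0 \left(6 - 9\right) 14 = 0 \left(-3\right) 14 = 0 \cdot 14 = 0$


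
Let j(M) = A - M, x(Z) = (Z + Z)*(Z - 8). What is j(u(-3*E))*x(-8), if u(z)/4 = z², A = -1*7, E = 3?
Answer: -84736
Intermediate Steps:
A = -7
x(Z) = 2*Z*(-8 + Z) (x(Z) = (2*Z)*(-8 + Z) = 2*Z*(-8 + Z))
u(z) = 4*z²
j(M) = -7 - M
j(u(-3*E))*x(-8) = (-7 - 4*(-9)²)*(2*(-8)*(-8 - 8)) = (-7 - 4*(-3*3)²)*(2*(-8)*(-16)) = (-7 - 4*(-9)²)*256 = (-7 - 4*81)*256 = (-7 - 1*324)*256 = (-7 - 324)*256 = -331*256 = -84736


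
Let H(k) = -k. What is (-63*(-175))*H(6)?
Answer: -66150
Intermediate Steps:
(-63*(-175))*H(6) = (-63*(-175))*(-1*6) = 11025*(-6) = -66150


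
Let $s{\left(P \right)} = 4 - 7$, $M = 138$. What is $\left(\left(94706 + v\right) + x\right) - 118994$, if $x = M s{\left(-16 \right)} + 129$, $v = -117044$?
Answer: $-141617$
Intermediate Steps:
$s{\left(P \right)} = -3$
$x = -285$ ($x = 138 \left(-3\right) + 129 = -414 + 129 = -285$)
$\left(\left(94706 + v\right) + x\right) - 118994 = \left(\left(94706 - 117044\right) - 285\right) - 118994 = \left(-22338 - 285\right) - 118994 = -22623 - 118994 = -141617$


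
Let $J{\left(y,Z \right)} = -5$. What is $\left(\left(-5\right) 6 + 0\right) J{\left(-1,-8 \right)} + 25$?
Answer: $175$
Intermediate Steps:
$\left(\left(-5\right) 6 + 0\right) J{\left(-1,-8 \right)} + 25 = \left(\left(-5\right) 6 + 0\right) \left(-5\right) + 25 = \left(-30 + 0\right) \left(-5\right) + 25 = \left(-30\right) \left(-5\right) + 25 = 150 + 25 = 175$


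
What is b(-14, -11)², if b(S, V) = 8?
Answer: 64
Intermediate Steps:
b(-14, -11)² = 8² = 64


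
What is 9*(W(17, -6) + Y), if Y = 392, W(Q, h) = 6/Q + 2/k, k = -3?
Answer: 59928/17 ≈ 3525.2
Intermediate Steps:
W(Q, h) = -2/3 + 6/Q (W(Q, h) = 6/Q + 2/(-3) = 6/Q + 2*(-1/3) = 6/Q - 2/3 = -2/3 + 6/Q)
9*(W(17, -6) + Y) = 9*((-2/3 + 6/17) + 392) = 9*(-16/51 + 392) = 9*(19976/51) = 59928/17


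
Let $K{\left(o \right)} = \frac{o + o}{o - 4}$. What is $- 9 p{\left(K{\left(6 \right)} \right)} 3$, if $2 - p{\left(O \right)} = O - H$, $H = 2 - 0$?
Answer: $54$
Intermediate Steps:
$H = 2$ ($H = 2 + 0 = 2$)
$K{\left(o \right)} = \frac{2 o}{-4 + o}$
$p{\left(O \right)} = 4 - O$ ($p{\left(O \right)} = 2 - \left(O - 2\right) = 2 - \left(-2 + O\right) = 4 - O$)
$- 9 p{\left(K{\left(6 \right)} \right)} 3 = - 9 \left(4 - 2 \cdot 6 \frac{1}{-4 + 6}\right) 3 = - 9 \left(4 - 2 \cdot 6 \cdot \frac{1}{2}\right) 3 = - 9 \left(4 - 6\right) 3 = \left(-9\right) \left(-2\right) 3 = 18 \cdot 3 = 54$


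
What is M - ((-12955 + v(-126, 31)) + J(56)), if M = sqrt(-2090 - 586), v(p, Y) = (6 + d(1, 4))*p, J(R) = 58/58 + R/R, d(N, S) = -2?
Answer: 13457 + 2*I*sqrt(669) ≈ 13457.0 + 51.73*I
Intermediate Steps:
J(R) = 2 (J(R) = 58*(1/58) + 1 = 1 + 1 = 2)
v(p, Y) = 4*p (v(p, Y) = (6 - 2)*p = 4*p)
M = 2*I*sqrt(669) (M = sqrt(-2676) = 2*I*sqrt(669) ≈ 51.73*I)
M - ((-12955 + v(-126, 31)) + J(56)) = 2*I*sqrt(669) - ((-12955 + 4*(-126)) + 2) = 2*I*sqrt(669) - ((-12955 - 504) + 2) = 2*I*sqrt(669) - (-13459 + 2) = 2*I*sqrt(669) - 1*(-13457) = 2*I*sqrt(669) + 13457 = 13457 + 2*I*sqrt(669)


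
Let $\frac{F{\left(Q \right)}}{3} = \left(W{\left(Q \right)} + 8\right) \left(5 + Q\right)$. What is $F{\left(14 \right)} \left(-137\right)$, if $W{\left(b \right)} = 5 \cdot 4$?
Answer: $-218652$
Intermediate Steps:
$W{\left(b \right)} = 20$
$F{\left(Q \right)} = 420 + 84 Q$ ($F{\left(Q \right)} = 3 \left(20 + 8\right) \left(5 + Q\right) = 3 \cdot 28 \left(5 + Q\right) = 3 \left(140 + 28 Q\right) = 420 + 84 Q$)
$F{\left(14 \right)} \left(-137\right) = \left(420 + 84 \cdot 14\right) \left(-137\right) = \left(420 + 1176\right) \left(-137\right) = 1596 \left(-137\right) = -218652$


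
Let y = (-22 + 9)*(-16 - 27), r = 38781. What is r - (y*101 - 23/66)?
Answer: -1166725/66 ≈ -17678.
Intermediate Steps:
y = 559 (y = -13*(-43) = 559)
r - (y*101 - 23/66) = 38781 - (559*101 - 23/66) = 38781 - (56459 - 23*1/66) = 38781 - (56459 - 23/66) = 38781 - 1*3726271/66 = 38781 - 3726271/66 = -1166725/66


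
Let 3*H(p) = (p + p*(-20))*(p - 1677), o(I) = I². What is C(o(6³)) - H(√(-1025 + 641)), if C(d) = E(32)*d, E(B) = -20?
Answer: -935552 - 84968*I*√6 ≈ -9.3555e+5 - 2.0813e+5*I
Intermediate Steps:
C(d) = -20*d
H(p) = -19*p*(-1677 + p)/3 (H(p) = ((p + p*(-20))*(p - 1677))/3 = ((p - 20*p)*(-1677 + p))/3 = ((-19*p)*(-1677 + p))/3 = (-19*p*(-1677 + p))/3 = -19*p*(-1677 + p)/3)
C(o(6³)) - H(√(-1025 + 641)) = -20*(6³)² - 19*√(-1025 + 641)*(1677 - √(-1025 + 641))/3 = -20*216² - 19*√(-384)*(1677 - √(-384))/3 = -20*46656 - 19*8*I*√6*(1677 - 8*I*√6)/3 = -933120 - 19*8*I*√6*(1677 - 8*I*√6)/3 = -933120 - 152*I*√6*(1677 - 8*I*√6)/3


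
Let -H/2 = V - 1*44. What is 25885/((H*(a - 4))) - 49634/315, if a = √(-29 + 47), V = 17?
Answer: 757073/945 + 25885*√2/36 ≈ 1818.0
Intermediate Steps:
a = 3*√2 (a = √18 = 3*√2 ≈ 4.2426)
H = 54 (H = -2*(17 - 1*44) = -2*(17 - 44) = -2*(-27) = 54)
25885/((H*(a - 4))) - 49634/315 = 25885/((54*(3*√2 - 4))) - 49634/315 = 25885/((54*(-4 + 3*√2))) - 49634*1/315 = 25885/(-216 + 162*√2) - 49634/315 = -49634/315 + 25885/(-216 + 162*√2)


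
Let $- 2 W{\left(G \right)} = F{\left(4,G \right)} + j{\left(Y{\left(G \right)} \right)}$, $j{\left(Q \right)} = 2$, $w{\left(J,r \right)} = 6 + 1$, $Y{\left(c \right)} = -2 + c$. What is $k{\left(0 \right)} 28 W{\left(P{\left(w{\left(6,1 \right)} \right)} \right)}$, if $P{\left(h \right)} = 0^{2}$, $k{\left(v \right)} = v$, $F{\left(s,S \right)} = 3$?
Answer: $0$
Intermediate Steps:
$w{\left(J,r \right)} = 7$
$P{\left(h \right)} = 0$
$W{\left(G \right)} = - \frac{5}{2}$ ($W{\left(G \right)} = - \frac{3 + 2}{2} = \left(- \frac{1}{2}\right) 5 = - \frac{5}{2}$)
$k{\left(0 \right)} 28 W{\left(P{\left(w{\left(6,1 \right)} \right)} \right)} = 0 \cdot 28 \left(- \frac{5}{2}\right) = 0 \left(- \frac{5}{2}\right) = 0$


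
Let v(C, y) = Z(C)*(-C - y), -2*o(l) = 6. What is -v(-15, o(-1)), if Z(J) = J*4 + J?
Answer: 1350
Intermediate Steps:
Z(J) = 5*J (Z(J) = 4*J + J = 5*J)
o(l) = -3 (o(l) = -½*6 = -3)
v(C, y) = 5*C*(-C - y) (v(C, y) = (5*C)*(-C - y) = 5*C*(-C - y))
-v(-15, o(-1)) = -(-5)*(-15)*(-15 - 3) = -(-5)*(-15)*(-18) = -1*(-1350) = 1350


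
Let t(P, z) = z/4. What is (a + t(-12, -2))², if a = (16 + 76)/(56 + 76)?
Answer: 169/4356 ≈ 0.038797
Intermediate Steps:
t(P, z) = z/4 (t(P, z) = z*(¼) = z/4)
a = 23/33 (a = 92/132 = 92*(1/132) = 23/33 ≈ 0.69697)
(a + t(-12, -2))² = (23/33 + (¼)*(-2))² = (23/33 - ½)² = (13/66)² = 169/4356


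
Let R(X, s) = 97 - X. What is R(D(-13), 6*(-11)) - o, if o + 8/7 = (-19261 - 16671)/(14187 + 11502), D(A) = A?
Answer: 20237566/179823 ≈ 112.54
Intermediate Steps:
o = -457036/179823 (o = -8/7 + (-19261 - 16671)/(14187 + 11502) = -8/7 - 35932/25689 = -457036/179823 ≈ -2.5416)
R(D(-13), 6*(-11)) - o = (97 - 1*(-13)) - 1*(-457036/179823) = (97 + 13) + 457036/179823 = 110 + 457036/179823 = 20237566/179823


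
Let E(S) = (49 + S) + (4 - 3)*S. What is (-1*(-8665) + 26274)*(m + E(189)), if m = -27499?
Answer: -945868608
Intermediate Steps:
E(S) = 49 + 2*S (E(S) = (49 + S) + 1*S = (49 + S) + S = 49 + 2*S)
(-1*(-8665) + 26274)*(m + E(189)) = (-1*(-8665) + 26274)*(-27499 + (49 + 2*189)) = (8665 + 26274)*(-27499 + (49 + 378)) = 34939*(-27499 + 427) = 34939*(-27072) = -945868608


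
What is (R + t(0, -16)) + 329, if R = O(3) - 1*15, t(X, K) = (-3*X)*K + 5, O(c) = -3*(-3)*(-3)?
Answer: 292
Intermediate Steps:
O(c) = -27 (O(c) = 9*(-3) = -27)
t(X, K) = 5 - 3*K*X (t(X, K) = -3*K*X + 5 = 5 - 3*K*X)
R = -42 (R = -27 - 1*15 = -27 - 15 = -42)
(R + t(0, -16)) + 329 = (-42 + (5 - 3*(-16)*0)) + 329 = (-42 + (5 + 0)) + 329 = (-42 + 5) + 329 = -37 + 329 = 292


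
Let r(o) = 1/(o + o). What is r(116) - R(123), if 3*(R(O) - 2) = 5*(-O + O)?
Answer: -463/232 ≈ -1.9957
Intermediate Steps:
r(o) = 1/(2*o)
R(O) = 2 (R(O) = 2 + (5*(-O + O))/3 = 2 + (5*0)/3 = 2 + (1/3)*0 = 2 + 0 = 2)
r(116) - R(123) = (1/2)/116 - 1*2 = (1/2)*(1/116) - 2 = 1/232 - 2 = -463/232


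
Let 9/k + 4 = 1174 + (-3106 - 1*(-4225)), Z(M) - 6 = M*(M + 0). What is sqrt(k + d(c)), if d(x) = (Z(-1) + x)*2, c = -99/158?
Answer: sqrt(46327576106)/60277 ≈ 3.5708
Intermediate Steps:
c = -99/158 (c = -99*1/158 = -99/158 ≈ -0.62658)
Z(M) = 6 + M**2 (Z(M) = 6 + M*(M + 0) = 6 + M*M = 6 + M**2)
d(x) = 14 + 2*x (d(x) = ((6 + (-1)**2) + x)*2 = ((6 + 1) + x)*2 = (7 + x)*2 = 14 + 2*x)
k = 3/763 (k = 9/(-4 + (1174 + (-3106 - 1*(-4225)))) = 9/(-4 + (1174 + (-3106 + 4225))) = 9/(-4 + (1174 + 1119)) = 9/(-4 + 2293) = 9/2289 = 9*(1/2289) = 3/763 ≈ 0.0039319)
sqrt(k + d(c)) = sqrt(3/763 + (14 + 2*(-99/158))) = sqrt(3/763 + (14 - 99/79)) = sqrt(3/763 + 1007/79) = sqrt(768578/60277) = sqrt(46327576106)/60277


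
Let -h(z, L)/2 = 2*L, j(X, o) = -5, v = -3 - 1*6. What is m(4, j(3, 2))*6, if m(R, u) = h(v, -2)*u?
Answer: -240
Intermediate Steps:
v = -9 (v = -3 - 6 = -9)
h(z, L) = -4*L
m(R, u) = 8*u (m(R, u) = (-4*(-2))*u = 8*u)
m(4, j(3, 2))*6 = (8*(-5))*6 = -40*6 = -240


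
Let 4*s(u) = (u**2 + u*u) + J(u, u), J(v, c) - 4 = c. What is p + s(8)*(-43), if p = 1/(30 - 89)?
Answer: -88796/59 ≈ -1505.0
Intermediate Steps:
p = -1/59 (p = 1/(-59) = -1/59 ≈ -0.016949)
J(v, c) = 4 + c
s(u) = 1 + u**2/2 + u/4 (s(u) = ((u**2 + u*u) + (4 + u))/4 = ((u**2 + u**2) + (4 + u))/4 = (2*u**2 + (4 + u))/4 = (4 + u + 2*u**2)/4 = 1 + u**2/2 + u/4)
p + s(8)*(-43) = -1/59 + (1 + (1/2)*8**2 + (1/4)*8)*(-43) = -1/59 + (1 + (1/2)*64 + 2)*(-43) = -1/59 + (1 + 32 + 2)*(-43) = -1/59 + 35*(-43) = -1/59 - 1505 = -88796/59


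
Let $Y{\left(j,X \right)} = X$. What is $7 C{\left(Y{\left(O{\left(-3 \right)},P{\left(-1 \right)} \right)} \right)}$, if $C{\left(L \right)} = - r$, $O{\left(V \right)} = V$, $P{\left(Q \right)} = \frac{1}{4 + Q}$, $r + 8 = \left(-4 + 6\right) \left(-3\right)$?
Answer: $98$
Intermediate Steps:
$r = -14$ ($r = -8 + \left(-4 + 6\right) \left(-3\right) = -8 + 2 \left(-3\right) = -8 - 6 = -14$)
$C{\left(L \right)} = 14$ ($C{\left(L \right)} = \left(-1\right) \left(-14\right) = 14$)
$7 C{\left(Y{\left(O{\left(-3 \right)},P{\left(-1 \right)} \right)} \right)} = 7 \cdot 14 = 98$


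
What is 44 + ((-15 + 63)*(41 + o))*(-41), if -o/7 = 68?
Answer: 856124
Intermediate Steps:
o = -476 (o = -7*68 = -476)
44 + ((-15 + 63)*(41 + o))*(-41) = 44 + ((-15 + 63)*(41 - 476))*(-41) = 44 + (48*(-435))*(-41) = 44 - 20880*(-41) = 44 + 856080 = 856124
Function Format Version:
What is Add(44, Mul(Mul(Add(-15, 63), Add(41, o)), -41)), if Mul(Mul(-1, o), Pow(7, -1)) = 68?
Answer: 856124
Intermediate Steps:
o = -476 (o = Mul(-7, 68) = -476)
Add(44, Mul(Mul(Add(-15, 63), Add(41, o)), -41)) = Add(44, Mul(Mul(Add(-15, 63), Add(41, -476)), -41)) = Add(44, Mul(Mul(48, -435), -41)) = Add(44, Mul(-20880, -41)) = Add(44, 856080) = 856124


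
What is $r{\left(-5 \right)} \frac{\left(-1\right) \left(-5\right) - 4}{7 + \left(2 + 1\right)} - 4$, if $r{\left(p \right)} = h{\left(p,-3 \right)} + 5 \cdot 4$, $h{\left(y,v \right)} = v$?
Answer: $- \frac{23}{10} \approx -2.3$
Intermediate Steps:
$r{\left(p \right)} = 17$ ($r{\left(p \right)} = -3 + 5 \cdot 4 = -3 + 20 = 17$)
$r{\left(-5 \right)} \frac{\left(-1\right) \left(-5\right) - 4}{7 + \left(2 + 1\right)} - 4 = 17 \frac{\left(-1\right) \left(-5\right) - 4}{7 + \left(2 + 1\right)} - 4 = 17 \frac{5 - 4}{7 + 3} - 4 = 17 \cdot 1 \cdot \frac{1}{10} - 4 = 17 \cdot \frac{1}{10} - 4 = \frac{17}{10} - 4 = - \frac{23}{10}$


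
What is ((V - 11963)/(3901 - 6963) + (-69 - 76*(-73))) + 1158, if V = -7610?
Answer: 20342067/3062 ≈ 6643.4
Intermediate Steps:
((V - 11963)/(3901 - 6963) + (-69 - 76*(-73))) + 1158 = ((-7610 - 11963)/(3901 - 6963) + (-69 - 76*(-73))) + 1158 = (-19573/(-3062) + (-69 + 5548)) + 1158 = (-19573*(-1/3062) + 5479) + 1158 = (19573/3062 + 5479) + 1158 = 16796271/3062 + 1158 = 20342067/3062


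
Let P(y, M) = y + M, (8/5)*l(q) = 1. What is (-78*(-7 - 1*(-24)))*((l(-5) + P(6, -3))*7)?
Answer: -134589/4 ≈ -33647.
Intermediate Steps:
l(q) = 5/8 (l(q) = (5/8)*1 = 5/8)
P(y, M) = M + y
(-78*(-7 - 1*(-24)))*((l(-5) + P(6, -3))*7) = (-78*(-7 - 1*(-24)))*((5/8 + (-3 + 6))*7) = (-78*(-7 + 24))*((5/8 + 3)*7) = (-78*17)*((29/8)*7) = -1326*203/8 = -134589/4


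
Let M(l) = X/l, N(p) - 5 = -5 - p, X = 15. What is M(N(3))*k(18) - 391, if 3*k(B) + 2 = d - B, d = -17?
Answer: -988/3 ≈ -329.33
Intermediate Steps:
N(p) = -p (N(p) = 5 + (-5 - p) = -p)
M(l) = 15/l
k(B) = -19/3 - B/3 (k(B) = -2/3 + (-17 - B)/3 = -2/3 + (-17/3 - B/3) = -19/3 - B/3)
M(N(3))*k(18) - 391 = (15/((-1*3)))*(-19/3 - 1/3*18) - 391 = (15/(-3))*(-19/3 - 6) - 391 = (15*(-1/3))*(-37/3) - 391 = -5*(-37/3) - 391 = 185/3 - 391 = -988/3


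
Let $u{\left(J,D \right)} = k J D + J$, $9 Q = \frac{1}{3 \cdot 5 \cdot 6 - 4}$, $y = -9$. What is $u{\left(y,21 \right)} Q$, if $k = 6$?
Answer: $- \frac{127}{86} \approx -1.4767$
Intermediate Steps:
$Q = \frac{1}{774}$ ($Q = \frac{1}{9 \left(3 \cdot 5 \cdot 6 - 4\right)} = \frac{1}{9 \left(15 \cdot 6 - 4\right)} = \frac{1}{9 \left(90 - 4\right)} = \frac{1}{9 \cdot 86} = \frac{1}{9} \cdot \frac{1}{86} = \frac{1}{774} \approx 0.001292$)
$u{\left(J,D \right)} = J + 6 D J$ ($u{\left(J,D \right)} = 6 J D + J = 6 D J + J = J + 6 D J$)
$u{\left(y,21 \right)} Q = - 9 \left(1 + 6 \cdot 21\right) \frac{1}{774} = - 9 \left(1 + 126\right) \frac{1}{774} = \left(-9\right) 127 \cdot \frac{1}{774} = \left(-1143\right) \frac{1}{774} = - \frac{127}{86}$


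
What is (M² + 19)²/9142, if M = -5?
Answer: 968/4571 ≈ 0.21177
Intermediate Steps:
(M² + 19)²/9142 = ((-5)² + 19)²/9142 = (25 + 19)²*(1/9142) = 44²*(1/9142) = 1936*(1/9142) = 968/4571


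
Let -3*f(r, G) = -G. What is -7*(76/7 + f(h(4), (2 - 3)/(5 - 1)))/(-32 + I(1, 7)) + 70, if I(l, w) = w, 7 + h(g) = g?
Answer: 4381/60 ≈ 73.017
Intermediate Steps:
h(g) = -7 + g
f(r, G) = G/3 (f(r, G) = -(-1)*G/3 = G/3)
-7*(76/7 + f(h(4), (2 - 3)/(5 - 1)))/(-32 + I(1, 7)) + 70 = -7*(76/7 + ((2 - 3)/(5 - 1))/3)/(-32 + 7) + 70 = -7*(76*(⅐) + (-1/4)/3)/(-25) + 70 = -7*(76/7 + (-1*¼)/3)*(-1)/25 + 70 = -7*(76/7 + (⅓)*(-¼))*(-1)/25 + 70 = -7*(76/7 - 1/12)*(-1)/25 + 70 = -905*(-1)/(12*25) + 70 = -7*(-181/420) + 70 = 181/60 + 70 = 4381/60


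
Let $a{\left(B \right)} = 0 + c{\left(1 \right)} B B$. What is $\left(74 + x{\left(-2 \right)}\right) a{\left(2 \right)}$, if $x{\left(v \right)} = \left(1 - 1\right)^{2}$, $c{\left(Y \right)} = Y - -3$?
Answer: $1184$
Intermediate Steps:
$c{\left(Y \right)} = 3 + Y$ ($c{\left(Y \right)} = Y + 3 = 3 + Y$)
$a{\left(B \right)} = 4 B^{2}$ ($a{\left(B \right)} = 0 + \left(3 + 1\right) B B = 0 + 4 B^{2} = 4 B^{2}$)
$x{\left(v \right)} = 0$ ($x{\left(v \right)} = 0^{2} = 0$)
$\left(74 + x{\left(-2 \right)}\right) a{\left(2 \right)} = \left(74 + 0\right) 4 \cdot 2^{2} = 74 \cdot 4 \cdot 4 = 74 \cdot 16 = 1184$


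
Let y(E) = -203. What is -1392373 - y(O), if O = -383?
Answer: -1392170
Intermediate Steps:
-1392373 - y(O) = -1392373 - 1*(-203) = -1392373 + 203 = -1392170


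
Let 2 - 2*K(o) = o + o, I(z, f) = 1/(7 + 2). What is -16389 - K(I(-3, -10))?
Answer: -147509/9 ≈ -16390.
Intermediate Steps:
I(z, f) = ⅑ (I(z, f) = 1/9 = ⅑)
K(o) = 1 - o (K(o) = 1 - (o + o)/2 = 1 - o)
-16389 - K(I(-3, -10)) = -16389 - (1 - 1*⅑) = -16389 - (1 - ⅑) = -16389 - 1*8/9 = -16389 - 8/9 = -147509/9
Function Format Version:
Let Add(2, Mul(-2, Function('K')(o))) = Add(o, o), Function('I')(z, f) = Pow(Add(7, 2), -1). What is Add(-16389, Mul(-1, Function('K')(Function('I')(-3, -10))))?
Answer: Rational(-147509, 9) ≈ -16390.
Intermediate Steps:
Function('I')(z, f) = Rational(1, 9) (Function('I')(z, f) = Pow(9, -1) = Rational(1, 9))
Function('K')(o) = Add(1, Mul(-1, o)) (Function('K')(o) = Add(1, Mul(Rational(-1, 2), Add(o, o))) = Add(1, Mul(Rational(-1, 2), Mul(2, o))) = Add(1, Mul(-1, o)))
Add(-16389, Mul(-1, Function('K')(Function('I')(-3, -10)))) = Add(-16389, Mul(-1, Add(1, Mul(-1, Rational(1, 9))))) = Add(-16389, Mul(-1, Add(1, Rational(-1, 9)))) = Add(-16389, Mul(-1, Rational(8, 9))) = Add(-16389, Rational(-8, 9)) = Rational(-147509, 9)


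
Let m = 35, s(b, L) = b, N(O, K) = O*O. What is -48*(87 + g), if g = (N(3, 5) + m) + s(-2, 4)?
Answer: -6192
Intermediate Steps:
N(O, K) = O²
g = 42 (g = (3² + 35) - 2 = (9 + 35) - 2 = 44 - 2 = 42)
-48*(87 + g) = -48*(87 + 42) = -48*129 = -6192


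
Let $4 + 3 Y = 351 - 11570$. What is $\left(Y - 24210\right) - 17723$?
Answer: $-45674$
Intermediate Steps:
$Y = -3741$ ($Y = - \frac{4}{3} + \frac{351 - 11570}{3} = - \frac{4}{3} + \frac{1}{3} \left(-11219\right) = - \frac{4}{3} - \frac{11219}{3} = -3741$)
$\left(Y - 24210\right) - 17723 = \left(-3741 - 24210\right) - 17723 = -27951 - 17723 = -45674$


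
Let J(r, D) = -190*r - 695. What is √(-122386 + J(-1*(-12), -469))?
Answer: 3*I*√13929 ≈ 354.06*I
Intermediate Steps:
J(r, D) = -695 - 190*r
√(-122386 + J(-1*(-12), -469)) = √(-122386 + (-695 - (-190)*(-12))) = √(-122386 + (-695 - 190*12)) = √(-122386 + (-695 - 2280)) = √(-122386 - 2975) = √(-125361) = 3*I*√13929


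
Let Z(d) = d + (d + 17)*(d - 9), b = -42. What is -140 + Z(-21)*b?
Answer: -4298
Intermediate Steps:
Z(d) = d + (-9 + d)*(17 + d) (Z(d) = d + (17 + d)*(-9 + d) = d + (-9 + d)*(17 + d))
-140 + Z(-21)*b = -140 + (-153 + (-21)² + 9*(-21))*(-42) = -140 + (-153 + 441 - 189)*(-42) = -140 + 99*(-42) = -140 - 4158 = -4298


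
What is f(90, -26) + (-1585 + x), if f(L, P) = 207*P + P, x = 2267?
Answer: -4726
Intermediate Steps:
f(L, P) = 208*P
f(90, -26) + (-1585 + x) = 208*(-26) + (-1585 + 2267) = -5408 + 682 = -4726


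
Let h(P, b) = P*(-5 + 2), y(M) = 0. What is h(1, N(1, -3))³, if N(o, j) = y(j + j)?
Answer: -27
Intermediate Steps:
N(o, j) = 0
h(P, b) = -3*P (h(P, b) = P*(-3) = -3*P)
h(1, N(1, -3))³ = (-3*1)³ = (-3)³ = -27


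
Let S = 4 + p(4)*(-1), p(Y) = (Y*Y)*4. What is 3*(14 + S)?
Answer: -138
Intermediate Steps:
p(Y) = 4*Y² (p(Y) = Y²*4 = 4*Y²)
S = -60 (S = 4 + (4*4²)*(-1) = 4 + (4*16)*(-1) = 4 + 64*(-1) = 4 - 64 = -60)
3*(14 + S) = 3*(14 - 60) = 3*(-46) = -138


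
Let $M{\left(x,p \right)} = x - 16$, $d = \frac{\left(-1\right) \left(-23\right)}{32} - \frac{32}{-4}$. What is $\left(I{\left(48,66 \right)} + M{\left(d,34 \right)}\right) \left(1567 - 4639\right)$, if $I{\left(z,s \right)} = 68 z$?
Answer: $-10004640$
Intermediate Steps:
$d = \frac{279}{32}$ ($d = 23 \cdot \frac{1}{32} - -8 = \frac{23}{32} + 8 = \frac{279}{32} \approx 8.7188$)
$M{\left(x,p \right)} = -16 + x$
$\left(I{\left(48,66 \right)} + M{\left(d,34 \right)}\right) \left(1567 - 4639\right) = \left(68 \cdot 48 + \left(-16 + \frac{279}{32}\right)\right) \left(1567 - 4639\right) = \left(3264 - \frac{233}{32}\right) \left(-3072\right) = \frac{104215}{32} \left(-3072\right) = -10004640$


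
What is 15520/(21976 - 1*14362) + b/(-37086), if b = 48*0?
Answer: 7760/3807 ≈ 2.0383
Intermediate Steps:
b = 0
15520/(21976 - 1*14362) + b/(-37086) = 15520/(21976 - 1*14362) + 0/(-37086) = 15520/(21976 - 14362) + 0*(-1/37086) = 15520/7614 + 0 = 15520*(1/7614) + 0 = 7760/3807 + 0 = 7760/3807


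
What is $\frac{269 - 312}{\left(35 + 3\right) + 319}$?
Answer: $- \frac{43}{357} \approx -0.12045$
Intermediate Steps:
$\frac{269 - 312}{\left(35 + 3\right) + 319} = \frac{269 - 312}{38 + 319} = - \frac{43}{357}$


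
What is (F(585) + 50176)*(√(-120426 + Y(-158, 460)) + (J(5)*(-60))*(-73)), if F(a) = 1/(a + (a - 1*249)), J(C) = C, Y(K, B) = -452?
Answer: 337348308100/307 + 46212097*I*√120878/921 ≈ 1.0989e+9 + 1.7445e+7*I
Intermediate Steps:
F(a) = 1/(-249 + 2*a) (F(a) = 1/(a + (a - 249)) = 1/(a + (-249 + a)) = 1/(-249 + 2*a))
(F(585) + 50176)*(√(-120426 + Y(-158, 460)) + (J(5)*(-60))*(-73)) = (1/(-249 + 2*585) + 50176)*(√(-120426 - 452) + (5*(-60))*(-73)) = (1/(-249 + 1170) + 50176)*(√(-120878) - 300*(-73)) = (1/921 + 50176)*(I*√120878 + 21900) = (1/921 + 50176)*(21900 + I*√120878) = 46212097*(21900 + I*√120878)/921 = 337348308100/307 + 46212097*I*√120878/921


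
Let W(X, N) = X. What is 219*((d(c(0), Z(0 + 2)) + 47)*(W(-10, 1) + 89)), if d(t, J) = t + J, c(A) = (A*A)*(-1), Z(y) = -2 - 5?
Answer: 692040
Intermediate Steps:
Z(y) = -7
c(A) = -A**2 (c(A) = A**2*(-1) = -A**2)
d(t, J) = J + t
219*((d(c(0), Z(0 + 2)) + 47)*(W(-10, 1) + 89)) = 219*(((-7 - 1*0**2) + 47)*(-10 + 89)) = 219*(((-7 - 1*0) + 47)*79) = 219*(((-7 + 0) + 47)*79) = 219*((-7 + 47)*79) = 219*(40*79) = 219*3160 = 692040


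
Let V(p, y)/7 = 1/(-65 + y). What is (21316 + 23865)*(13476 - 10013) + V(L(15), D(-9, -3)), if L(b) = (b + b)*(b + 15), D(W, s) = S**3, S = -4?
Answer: 20183572580/129 ≈ 1.5646e+8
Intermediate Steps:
D(W, s) = -64 (D(W, s) = (-4)**3 = -64)
L(b) = 2*b*(15 + b) (L(b) = (2*b)*(15 + b) = 2*b*(15 + b))
V(p, y) = 7/(-65 + y)
(21316 + 23865)*(13476 - 10013) + V(L(15), D(-9, -3)) = (21316 + 23865)*(13476 - 10013) + 7/(-65 - 64) = 45181*3463 + 7/(-129) = 156461803 + 7*(-1/129) = 156461803 - 7/129 = 20183572580/129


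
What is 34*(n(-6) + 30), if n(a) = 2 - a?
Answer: 1292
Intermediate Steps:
34*(n(-6) + 30) = 34*((2 - 1*(-6)) + 30) = 34*((2 + 6) + 30) = 34*(8 + 30) = 34*38 = 1292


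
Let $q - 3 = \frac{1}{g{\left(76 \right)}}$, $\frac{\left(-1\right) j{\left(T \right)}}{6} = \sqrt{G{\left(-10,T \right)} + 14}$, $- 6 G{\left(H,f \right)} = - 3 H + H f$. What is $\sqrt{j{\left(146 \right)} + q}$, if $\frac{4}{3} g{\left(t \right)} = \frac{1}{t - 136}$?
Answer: $\sqrt{-77 - 2 \sqrt{2271}} \approx 13.127 i$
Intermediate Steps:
$g{\left(t \right)} = \frac{3}{4 \left(-136 + t\right)}$ ($g{\left(t \right)} = \frac{3}{4 \left(t - 136\right)} = \frac{3}{4 \left(-136 + t\right)}$)
$G{\left(H,f \right)} = \frac{H}{2} - \frac{H f}{6}$ ($G{\left(H,f \right)} = - \frac{- 3 H + H f}{6} = \frac{H}{2} - \frac{H f}{6}$)
$j{\left(T \right)} = - 6 \sqrt{9 + \frac{5 T}{3}}$ ($j{\left(T \right)} = - 6 \sqrt{\frac{1}{6} \left(-10\right) \left(3 - T\right) + 14} = - 6 \sqrt{\left(-5 + \frac{5 T}{3}\right) + 14} = - 6 \sqrt{9 + \frac{5 T}{3}}$)
$q = -77$ ($q = 3 + \frac{1}{\frac{3}{4} \frac{1}{-136 + 76}} = 3 + \frac{1}{\frac{3}{4} \frac{1}{-60}} = 3 + \frac{1}{\frac{3}{4} \left(- \frac{1}{60}\right)} = 3 + \frac{1}{- \frac{1}{80}} = 3 - 80 = -77$)
$\sqrt{j{\left(146 \right)} + q} = \sqrt{- 2 \sqrt{81 + 15 \cdot 146} - 77} = \sqrt{- 2 \sqrt{81 + 2190} - 77} = \sqrt{- 2 \sqrt{2271} - 77} = \sqrt{-77 - 2 \sqrt{2271}}$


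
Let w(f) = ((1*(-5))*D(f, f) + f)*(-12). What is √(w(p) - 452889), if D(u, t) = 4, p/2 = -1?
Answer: 5*I*√18105 ≈ 672.77*I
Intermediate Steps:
p = -2 (p = 2*(-1) = -2)
w(f) = 240 - 12*f (w(f) = ((1*(-5))*4 + f)*(-12) = (-5*4 + f)*(-12) = (-20 + f)*(-12) = 240 - 12*f)
√(w(p) - 452889) = √((240 - 12*(-2)) - 452889) = √((240 + 24) - 452889) = √(264 - 452889) = √(-452625) = 5*I*√18105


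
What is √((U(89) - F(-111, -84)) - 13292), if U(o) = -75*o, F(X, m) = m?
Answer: I*√19883 ≈ 141.01*I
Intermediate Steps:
√((U(89) - F(-111, -84)) - 13292) = √((-75*89 - 1*(-84)) - 13292) = √((-6675 + 84) - 13292) = √(-6591 - 13292) = √(-19883) = I*√19883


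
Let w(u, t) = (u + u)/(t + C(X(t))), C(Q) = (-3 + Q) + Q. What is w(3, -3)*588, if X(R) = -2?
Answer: -1764/5 ≈ -352.80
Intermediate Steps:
C(Q) = -3 + 2*Q
w(u, t) = 2*u/(-7 + t) (w(u, t) = (u + u)/(t + (-3 + 2*(-2))) = (2*u)/(t + (-3 - 4)) = (2*u)/(t - 7) = (2*u)/(-7 + t) = 2*u/(-7 + t))
w(3, -3)*588 = (2*3/(-7 - 3))*588 = (2*3/(-10))*588 = (2*3*(-⅒))*588 = -⅗*588 = -1764/5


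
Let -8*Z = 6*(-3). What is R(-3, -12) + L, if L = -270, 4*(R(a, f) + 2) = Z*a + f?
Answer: -4427/16 ≈ -276.69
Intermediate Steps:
Z = 9/4 (Z = -3*(-3)/4 = -⅛*(-18) = 9/4 ≈ 2.2500)
R(a, f) = -2 + f/4 + 9*a/16 (R(a, f) = -2 + (9*a/4 + f)/4 = -2 + (f + 9*a/4)/4 = -2 + (f/4 + 9*a/16) = -2 + f/4 + 9*a/16)
R(-3, -12) + L = (-2 + (¼)*(-12) + (9/16)*(-3)) - 270 = (-2 - 3 - 27/16) - 270 = -107/16 - 270 = -4427/16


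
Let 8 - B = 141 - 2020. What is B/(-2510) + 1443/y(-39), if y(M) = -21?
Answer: -1220519/17570 ≈ -69.466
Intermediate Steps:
B = 1887 (B = 8 - (141 - 2020) = 8 - 1*(-1879) = 8 + 1879 = 1887)
B/(-2510) + 1443/y(-39) = 1887/(-2510) + 1443/(-21) = 1887*(-1/2510) + 1443*(-1/21) = -1887/2510 - 481/7 = -1220519/17570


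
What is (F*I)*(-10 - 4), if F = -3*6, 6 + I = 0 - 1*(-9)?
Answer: 756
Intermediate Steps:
I = 3 (I = -6 + (0 - 1*(-9)) = -6 + (0 + 9) = -6 + 9 = 3)
F = -18
(F*I)*(-10 - 4) = (-18*3)*(-10 - 4) = -54*(-14) = 756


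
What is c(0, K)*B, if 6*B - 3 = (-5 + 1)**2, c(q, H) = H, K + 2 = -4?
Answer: -19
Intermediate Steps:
K = -6 (K = -2 - 4 = -6)
B = 19/6 (B = 1/2 + (-5 + 1)**2/6 = 1/2 + (1/6)*(-4)**2 = 1/2 + (1/6)*16 = 1/2 + 8/3 = 19/6 ≈ 3.1667)
c(0, K)*B = -6*19/6 = -19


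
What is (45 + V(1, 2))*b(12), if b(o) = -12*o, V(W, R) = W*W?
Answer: -6624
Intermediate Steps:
V(W, R) = W**2
(45 + V(1, 2))*b(12) = (45 + 1**2)*(-12*12) = (45 + 1)*(-144) = 46*(-144) = -6624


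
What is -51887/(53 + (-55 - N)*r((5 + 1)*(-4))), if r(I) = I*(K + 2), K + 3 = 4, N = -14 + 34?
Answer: -51887/5453 ≈ -9.5153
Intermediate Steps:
N = 20
K = 1 (K = -3 + 4 = 1)
r(I) = 3*I (r(I) = I*(1 + 2) = I*3 = 3*I)
-51887/(53 + (-55 - N)*r((5 + 1)*(-4))) = -51887/(53 + (-55 - 1*20)*(3*((5 + 1)*(-4)))) = -51887/(53 + (-55 - 20)*(3*(6*(-4)))) = -51887/(53 - 225*(-24)) = -51887/(53 - 75*(-72)) = -51887/(53 + 5400) = -51887/5453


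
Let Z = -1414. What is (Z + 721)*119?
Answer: -82467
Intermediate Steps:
(Z + 721)*119 = (-1414 + 721)*119 = -693*119 = -82467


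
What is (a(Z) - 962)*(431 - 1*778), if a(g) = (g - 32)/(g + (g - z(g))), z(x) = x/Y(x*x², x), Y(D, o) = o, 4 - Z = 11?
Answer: 1664559/5 ≈ 3.3291e+5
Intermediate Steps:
Z = -7 (Z = 4 - 1*11 = 4 - 11 = -7)
z(x) = 1 (z(x) = x/x = 1)
a(g) = (-32 + g)/(-1 + 2*g) (a(g) = (g - 32)/(g + (g - 1*1)) = (-32 + g)/(g + (g - 1)) = (-32 + g)/(g + (-1 + g)) = (-32 + g)/(-1 + 2*g))
(a(Z) - 962)*(431 - 1*778) = ((-32 - 7)/(-1 + 2*(-7)) - 962)*(431 - 1*778) = (-39/(-1 - 14) - 962)*(431 - 778) = (-39/(-15) - 962)*(-347) = (-1/15*(-39) - 962)*(-347) = (13/5 - 962)*(-347) = -4797/5*(-347) = 1664559/5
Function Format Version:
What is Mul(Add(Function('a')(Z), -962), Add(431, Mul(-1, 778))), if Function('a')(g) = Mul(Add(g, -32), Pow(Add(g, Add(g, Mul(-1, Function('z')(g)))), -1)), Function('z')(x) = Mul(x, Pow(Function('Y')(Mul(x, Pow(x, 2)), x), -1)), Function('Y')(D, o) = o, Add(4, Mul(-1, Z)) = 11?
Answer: Rational(1664559, 5) ≈ 3.3291e+5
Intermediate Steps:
Z = -7 (Z = Add(4, Mul(-1, 11)) = Add(4, -11) = -7)
Function('z')(x) = 1 (Function('z')(x) = Mul(x, Pow(x, -1)) = 1)
Function('a')(g) = Mul(Pow(Add(-1, Mul(2, g)), -1), Add(-32, g)) (Function('a')(g) = Mul(Add(g, -32), Pow(Add(g, Add(g, Mul(-1, 1))), -1)) = Mul(Add(-32, g), Pow(Add(g, Add(g, -1)), -1)) = Mul(Add(-32, g), Pow(Add(g, Add(-1, g)), -1)) = Mul(Add(-32, g), Pow(Add(-1, Mul(2, g)), -1)) = Mul(Pow(Add(-1, Mul(2, g)), -1), Add(-32, g)))
Mul(Add(Function('a')(Z), -962), Add(431, Mul(-1, 778))) = Mul(Add(Mul(Pow(Add(-1, Mul(2, -7)), -1), Add(-32, -7)), -962), Add(431, Mul(-1, 778))) = Mul(Add(Mul(Pow(Add(-1, -14), -1), -39), -962), Add(431, -778)) = Mul(Add(Mul(Pow(-15, -1), -39), -962), -347) = Mul(Add(Mul(Rational(-1, 15), -39), -962), -347) = Mul(Add(Rational(13, 5), -962), -347) = Mul(Rational(-4797, 5), -347) = Rational(1664559, 5)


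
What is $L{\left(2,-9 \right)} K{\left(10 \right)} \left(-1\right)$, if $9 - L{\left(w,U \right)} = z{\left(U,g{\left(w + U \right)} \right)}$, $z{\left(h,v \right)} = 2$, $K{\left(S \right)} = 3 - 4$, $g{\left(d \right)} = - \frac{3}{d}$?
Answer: $7$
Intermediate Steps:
$K{\left(S \right)} = -1$ ($K{\left(S \right)} = 3 - 4 = -1$)
$L{\left(w,U \right)} = 7$ ($L{\left(w,U \right)} = 9 - 2 = 7$)
$L{\left(2,-9 \right)} K{\left(10 \right)} \left(-1\right) = 7 \left(-1\right) \left(-1\right) = \left(-7\right) \left(-1\right) = 7$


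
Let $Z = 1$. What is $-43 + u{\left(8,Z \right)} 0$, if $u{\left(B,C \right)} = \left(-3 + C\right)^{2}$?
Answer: $-43$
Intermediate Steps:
$-43 + u{\left(8,Z \right)} 0 = -43 + \left(-3 + 1\right)^{2} \cdot 0 = -43 + \left(-2\right)^{2} \cdot 0 = -43 + 4 \cdot 0 = -43 + 0 = -43$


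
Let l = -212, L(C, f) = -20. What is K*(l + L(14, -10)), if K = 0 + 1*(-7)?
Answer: 1624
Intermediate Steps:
K = -7 (K = 0 - 7 = -7)
K*(l + L(14, -10)) = -7*(-212 - 20) = -7*(-232) = 1624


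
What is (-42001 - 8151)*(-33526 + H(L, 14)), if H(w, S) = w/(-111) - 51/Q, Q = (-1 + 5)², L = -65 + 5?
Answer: 124433123971/74 ≈ 1.6815e+9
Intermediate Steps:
L = -60
Q = 16 (Q = 4² = 16)
H(w, S) = -51/16 - w/111 (H(w, S) = w/(-111) - 51/16 = w*(-1/111) - 51*1/16 = -w/111 - 51/16 = -51/16 - w/111)
(-42001 - 8151)*(-33526 + H(L, 14)) = (-42001 - 8151)*(-33526 + (-51/16 - 1/111*(-60))) = -50152*(-33526 + (-51/16 + 20/37)) = -50152*(-33526 - 1567/592) = -50152*(-19848959/592) = 124433123971/74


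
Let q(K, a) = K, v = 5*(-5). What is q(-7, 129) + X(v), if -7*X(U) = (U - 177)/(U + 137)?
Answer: -2643/392 ≈ -6.7423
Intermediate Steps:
v = -25
X(U) = -(-177 + U)/(7*(137 + U)) (X(U) = -(U - 177)/(7*(U + 137)) = -(-177 + U)/(7*(137 + U)))
q(-7, 129) + X(v) = -7 + (177 - 1*(-25))/(7*(137 - 25)) = -7 + (⅐)*(177 + 25)/112 = -7 + (⅐)*(1/112)*202 = -7 + 101/392 = -2643/392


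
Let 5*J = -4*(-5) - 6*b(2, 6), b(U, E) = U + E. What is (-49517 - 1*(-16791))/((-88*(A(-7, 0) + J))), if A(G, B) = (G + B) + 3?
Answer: -81815/2112 ≈ -38.738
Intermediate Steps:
b(U, E) = E + U
A(G, B) = 3 + B + G (A(G, B) = (B + G) + 3 = 3 + B + G)
J = -28/5 (J = (-4*(-5) - 6*(6 + 2))/5 = (20 - 6*8)/5 = (20 - 48)/5 = (⅕)*(-28) = -28/5 ≈ -5.6000)
(-49517 - 1*(-16791))/((-88*(A(-7, 0) + J))) = (-49517 - 1*(-16791))/((-88*((3 + 0 - 7) - 28/5))) = (-49517 + 16791)/((-88*(-4 - 28/5))) = -32726/((-88*(-48/5))) = -32726/4224/5 = -32726*5/4224 = -81815/2112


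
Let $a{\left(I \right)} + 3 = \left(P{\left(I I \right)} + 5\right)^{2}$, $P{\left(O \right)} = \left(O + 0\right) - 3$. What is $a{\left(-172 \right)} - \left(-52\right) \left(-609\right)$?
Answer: $875299725$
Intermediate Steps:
$P{\left(O \right)} = -3 + O$ ($P{\left(O \right)} = O - 3 = -3 + O$)
$a{\left(I \right)} = -3 + \left(2 + I^{2}\right)^{2}$ ($a{\left(I \right)} = -3 + \left(\left(-3 + I I\right) + 5\right)^{2} = -3 + \left(\left(-3 + I^{2}\right) + 5\right)^{2} = -3 + \left(2 + I^{2}\right)^{2}$)
$a{\left(-172 \right)} - \left(-52\right) \left(-609\right) = \left(-3 + \left(2 + \left(-172\right)^{2}\right)^{2}\right) - \left(-52\right) \left(-609\right) = \left(-3 + \left(2 + 29584\right)^{2}\right) - 31668 = \left(-3 + 29586^{2}\right) - 31668 = \left(-3 + 875331396\right) - 31668 = 875331393 - 31668 = 875299725$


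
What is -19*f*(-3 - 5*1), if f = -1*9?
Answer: -1368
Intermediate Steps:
f = -9
-19*f*(-3 - 5*1) = -(-171)*(-3 - 5*1) = -(-171)*(-3 - 5) = -(-171)*(-8) = -19*72 = -1368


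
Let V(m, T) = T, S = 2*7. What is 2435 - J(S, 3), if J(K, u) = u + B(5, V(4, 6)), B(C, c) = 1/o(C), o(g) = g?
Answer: 12159/5 ≈ 2431.8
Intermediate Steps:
S = 14
B(C, c) = 1/C
J(K, u) = ⅕ + u (J(K, u) = u + 1/5 = u + ⅕ = ⅕ + u)
2435 - J(S, 3) = 2435 - (⅕ + 3) = 2435 - 1*16/5 = 2435 - 16/5 = 12159/5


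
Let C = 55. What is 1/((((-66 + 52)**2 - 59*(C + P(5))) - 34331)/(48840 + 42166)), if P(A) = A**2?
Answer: -91006/38855 ≈ -2.3422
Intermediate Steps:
1/((((-66 + 52)**2 - 59*(C + P(5))) - 34331)/(48840 + 42166)) = 1/((((-66 + 52)**2 - 59*(55 + 5**2)) - 34331)/(48840 + 42166)) = 1/((((-14)**2 - 59*(55 + 25)) - 34331)/91006) = 1/(((196 - 59*80) - 34331)*(1/91006)) = 1/(((196 - 4720) - 34331)*(1/91006)) = 1/((-4524 - 34331)*(1/91006)) = 1/(-38855*1/91006) = 1/(-38855/91006) = -91006/38855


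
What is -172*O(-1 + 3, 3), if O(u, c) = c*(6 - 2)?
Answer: -2064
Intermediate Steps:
O(u, c) = 4*c (O(u, c) = c*4 = 4*c)
-172*O(-1 + 3, 3) = -688*3 = -172*12 = -2064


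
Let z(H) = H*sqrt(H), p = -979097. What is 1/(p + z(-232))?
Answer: I/(-979097*I + 464*sqrt(58)) ≈ -1.0213e-6 + 3.6862e-9*I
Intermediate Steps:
z(H) = H**(3/2)
1/(p + z(-232)) = 1/(-979097 + (-232)**(3/2)) = 1/(-979097 - 464*I*sqrt(58))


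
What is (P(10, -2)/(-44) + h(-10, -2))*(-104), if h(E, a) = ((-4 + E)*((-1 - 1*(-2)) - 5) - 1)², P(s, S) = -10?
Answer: -3460860/11 ≈ -3.1462e+5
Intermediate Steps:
h(E, a) = (15 - 4*E)² (h(E, a) = ((-4 + E)*((-1 + 2) - 5) - 1)² = ((-4 + E)*(1 - 5) - 1)² = ((-4 + E)*(-4) - 1)² = ((16 - 4*E) - 1)² = (15 - 4*E)²)
(P(10, -2)/(-44) + h(-10, -2))*(-104) = (-10/(-44) + (-15 + 4*(-10))²)*(-104) = (-10*(-1/44) + (-15 - 40)²)*(-104) = (5/22 + (-55)²)*(-104) = (5/22 + 3025)*(-104) = (66555/22)*(-104) = -3460860/11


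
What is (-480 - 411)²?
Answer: 793881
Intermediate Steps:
(-480 - 411)² = (-891)² = 793881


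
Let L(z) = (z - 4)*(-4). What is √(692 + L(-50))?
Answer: 2*√227 ≈ 30.133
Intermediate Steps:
L(z) = 16 - 4*z (L(z) = (-4 + z)*(-4) = 16 - 4*z)
√(692 + L(-50)) = √(692 + (16 - 4*(-50))) = √(692 + (16 + 200)) = √(692 + 216) = √908 = 2*√227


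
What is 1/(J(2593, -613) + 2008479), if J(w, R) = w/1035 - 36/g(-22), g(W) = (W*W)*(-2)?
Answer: 250470/503064371951 ≈ 4.9789e-7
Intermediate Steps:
g(W) = -2*W**2 (g(W) = W**2*(-2) = -2*W**2)
J(w, R) = 9/242 + w/1035 (J(w, R) = w/1035 - 36/((-2*(-22)**2)) = w*(1/1035) - 36/((-2*484)) = w/1035 - 36/(-968) = w/1035 - 36*(-1/968) = w/1035 + 9/242 = 9/242 + w/1035)
1/(J(2593, -613) + 2008479) = 1/((9/242 + (1/1035)*2593) + 2008479) = 1/((9/242 + 2593/1035) + 2008479) = 1/(636821/250470 + 2008479) = 1/(503064371951/250470) = 250470/503064371951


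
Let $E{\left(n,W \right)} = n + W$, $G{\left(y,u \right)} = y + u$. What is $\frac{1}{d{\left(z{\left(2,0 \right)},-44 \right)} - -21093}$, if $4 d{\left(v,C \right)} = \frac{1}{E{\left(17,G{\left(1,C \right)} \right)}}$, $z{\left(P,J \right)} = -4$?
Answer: $\frac{104}{2193671} \approx 4.7409 \cdot 10^{-5}$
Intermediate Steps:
$G{\left(y,u \right)} = u + y$
$E{\left(n,W \right)} = W + n$
$d{\left(v,C \right)} = \frac{1}{4 \left(18 + C\right)}$ ($d{\left(v,C \right)} = \frac{1}{4 \left(\left(C + 1\right) + 17\right)} = \frac{1}{4 \left(\left(1 + C\right) + 17\right)} = \frac{1}{4 \left(18 + C\right)}$)
$\frac{1}{d{\left(z{\left(2,0 \right)},-44 \right)} - -21093} = \frac{1}{\frac{1}{4 \left(18 - 44\right)} - -21093} = \frac{1}{\frac{1}{4 \left(-26\right)} + 21093} = \frac{1}{\frac{1}{4} \left(- \frac{1}{26}\right) + 21093} = \frac{1}{- \frac{1}{104} + 21093} = \frac{1}{\frac{2193671}{104}} = \frac{104}{2193671}$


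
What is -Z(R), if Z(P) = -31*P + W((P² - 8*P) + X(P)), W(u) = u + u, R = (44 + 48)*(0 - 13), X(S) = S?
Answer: -2914652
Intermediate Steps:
R = -1196 (R = 92*(-13) = -1196)
W(u) = 2*u
Z(P) = -45*P + 2*P² (Z(P) = -31*P + 2*((P² - 8*P) + P) = -31*P + 2*(P² - 7*P) = -31*P + (-14*P + 2*P²) = -45*P + 2*P²)
-Z(R) = -(-1196)*(-45 + 2*(-1196)) = -(-1196)*(-45 - 2392) = -(-1196)*(-2437) = -1*2914652 = -2914652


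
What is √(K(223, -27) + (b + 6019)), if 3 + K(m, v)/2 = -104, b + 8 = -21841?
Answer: 2*I*√4011 ≈ 126.66*I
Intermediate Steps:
b = -21849 (b = -8 - 21841 = -21849)
K(m, v) = -214 (K(m, v) = -6 + 2*(-104) = -6 - 208 = -214)
√(K(223, -27) + (b + 6019)) = √(-214 + (-21849 + 6019)) = √(-214 - 15830) = √(-16044) = 2*I*√4011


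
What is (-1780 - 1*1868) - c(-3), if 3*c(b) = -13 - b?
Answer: -10934/3 ≈ -3644.7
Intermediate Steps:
c(b) = -13/3 - b/3 (c(b) = (-13 - b)/3 = -13/3 - b/3)
(-1780 - 1*1868) - c(-3) = (-1780 - 1*1868) - (-13/3 - 1/3*(-3)) = (-1780 - 1868) - (-13/3 + 1) = -3648 - 1*(-10/3) = -3648 + 10/3 = -10934/3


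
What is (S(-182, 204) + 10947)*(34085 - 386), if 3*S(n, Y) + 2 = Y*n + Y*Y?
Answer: 419294191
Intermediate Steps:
S(n, Y) = -⅔ + Y²/3 + Y*n/3 (S(n, Y) = -⅔ + (Y*n + Y*Y)/3 = -⅔ + (Y*n + Y²)/3 = -⅔ + (Y² + Y*n)/3 = -⅔ + (Y²/3 + Y*n/3) = -⅔ + Y²/3 + Y*n/3)
(S(-182, 204) + 10947)*(34085 - 386) = ((-⅔ + (⅓)*204² + (⅓)*204*(-182)) + 10947)*(34085 - 386) = ((-⅔ + (⅓)*41616 - 12376) + 10947)*33699 = ((-⅔ + 13872 - 12376) + 10947)*33699 = (4486/3 + 10947)*33699 = (37327/3)*33699 = 419294191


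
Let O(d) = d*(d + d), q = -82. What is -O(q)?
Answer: -13448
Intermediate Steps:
O(d) = 2*d**2 (O(d) = d*(2*d) = 2*d**2)
-O(q) = -2*(-82)**2 = -2*6724 = -1*13448 = -13448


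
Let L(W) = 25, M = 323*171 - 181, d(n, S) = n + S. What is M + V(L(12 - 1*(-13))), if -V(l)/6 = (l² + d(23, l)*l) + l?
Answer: 43952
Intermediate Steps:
d(n, S) = S + n
M = 55052 (M = 55233 - 181 = 55052)
V(l) = -6*l - 6*l² - 6*l*(23 + l) (V(l) = -6*((l² + (l + 23)*l) + l) = -6*((l² + (23 + l)*l) + l) = -6*((l² + l*(23 + l)) + l) = -6*(l + l² + l*(23 + l)) = -6*l - 6*l² - 6*l*(23 + l))
M + V(L(12 - 1*(-13))) = 55052 - 12*25*(12 + 25) = 55052 - 12*25*37 = 55052 - 11100 = 43952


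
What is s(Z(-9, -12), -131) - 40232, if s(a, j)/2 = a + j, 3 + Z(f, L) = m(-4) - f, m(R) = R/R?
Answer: -40480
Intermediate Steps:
m(R) = 1
Z(f, L) = -2 - f (Z(f, L) = -3 + (1 - f) = -2 - f)
s(a, j) = 2*a + 2*j (s(a, j) = 2*(a + j) = 2*a + 2*j)
s(Z(-9, -12), -131) - 40232 = (2*(-2 - 1*(-9)) + 2*(-131)) - 40232 = (2*(-2 + 9) - 262) - 40232 = (2*7 - 262) - 40232 = (14 - 262) - 40232 = -248 - 40232 = -40480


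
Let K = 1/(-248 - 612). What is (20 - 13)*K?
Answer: -7/860 ≈ -0.0081395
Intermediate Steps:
K = -1/860 (K = 1/(-860) = -1/860 ≈ -0.0011628)
(20 - 13)*K = (20 - 13)*(-1/860) = 7*(-1/860) = -7/860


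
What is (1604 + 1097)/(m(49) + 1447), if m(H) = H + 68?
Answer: 2701/1564 ≈ 1.7270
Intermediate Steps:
m(H) = 68 + H
(1604 + 1097)/(m(49) + 1447) = (1604 + 1097)/((68 + 49) + 1447) = 2701/(117 + 1447) = 2701/1564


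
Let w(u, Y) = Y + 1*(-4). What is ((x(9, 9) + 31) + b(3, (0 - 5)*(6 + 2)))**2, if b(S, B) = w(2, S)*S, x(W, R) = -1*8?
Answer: 400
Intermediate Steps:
x(W, R) = -8
w(u, Y) = -4 + Y (w(u, Y) = Y - 4 = -4 + Y)
b(S, B) = S*(-4 + S) (b(S, B) = (-4 + S)*S = S*(-4 + S))
((x(9, 9) + 31) + b(3, (0 - 5)*(6 + 2)))**2 = ((-8 + 31) + 3*(-4 + 3))**2 = (23 + 3*(-1))**2 = (23 - 3)**2 = 20**2 = 400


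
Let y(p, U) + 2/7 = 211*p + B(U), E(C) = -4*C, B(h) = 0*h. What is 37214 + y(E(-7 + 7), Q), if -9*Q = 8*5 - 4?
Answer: 260496/7 ≈ 37214.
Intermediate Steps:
B(h) = 0
Q = -4 (Q = -(8*5 - 4)/9 = -(40 - 4)/9 = -⅑*36 = -4)
y(p, U) = -2/7 + 211*p (y(p, U) = -2/7 + (211*p + 0) = -2/7 + 211*p)
37214 + y(E(-7 + 7), Q) = 37214 + (-2/7 + 211*(-4*(-7 + 7))) = 37214 + (-2/7 + 211*(-4*0)) = 37214 + (-2/7 + 211*0) = 37214 + (-2/7 + 0) = 37214 - 2/7 = 260496/7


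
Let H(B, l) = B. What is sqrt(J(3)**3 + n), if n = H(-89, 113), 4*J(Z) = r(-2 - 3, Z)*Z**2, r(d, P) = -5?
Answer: I*sqrt(96821)/8 ≈ 38.895*I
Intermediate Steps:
J(Z) = -5*Z**2/4 (J(Z) = (-5*Z**2)/4 = -5*Z**2/4)
n = -89
sqrt(J(3)**3 + n) = sqrt((-5/4*3**2)**3 - 89) = sqrt((-5/4*9)**3 - 89) = sqrt((-45/4)**3 - 89) = sqrt(-91125/64 - 89) = sqrt(-96821/64) = I*sqrt(96821)/8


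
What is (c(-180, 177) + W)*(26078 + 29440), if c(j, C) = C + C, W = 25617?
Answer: 1441857978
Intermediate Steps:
c(j, C) = 2*C
(c(-180, 177) + W)*(26078 + 29440) = (2*177 + 25617)*(26078 + 29440) = (354 + 25617)*55518 = 25971*55518 = 1441857978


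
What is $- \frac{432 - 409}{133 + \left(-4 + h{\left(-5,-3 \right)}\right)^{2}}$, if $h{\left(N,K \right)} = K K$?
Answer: $- \frac{23}{158} \approx -0.14557$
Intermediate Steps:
$h{\left(N,K \right)} = K^{2}$
$- \frac{432 - 409}{133 + \left(-4 + h{\left(-5,-3 \right)}\right)^{2}} = - \frac{432 - 409}{133 + \left(-4 + \left(-3\right)^{2}\right)^{2}} = - \frac{23}{133 + \left(-4 + 9\right)^{2}} = - \frac{23}{133 + 5^{2}} = - \frac{23}{133 + 25} = - \frac{23}{158}$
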